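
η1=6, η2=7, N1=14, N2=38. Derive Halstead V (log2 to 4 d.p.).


Formula: V = N * log2(η), where N = N1 + N2 and η = η1 + η2
η = 6 + 7 = 13
N = 14 + 38 = 52
log2(13) ≈ 3.7004
V = 52 * 3.7004 = 192.42

192.42


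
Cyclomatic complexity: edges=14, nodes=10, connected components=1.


Formula: V(G) = E - N + 2P
V(G) = 14 - 10 + 2*1
V(G) = 4 + 2
V(G) = 6

6


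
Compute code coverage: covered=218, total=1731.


Coverage = covered / total * 100
Coverage = 218 / 1731 * 100
Coverage = 12.59%

12.59%


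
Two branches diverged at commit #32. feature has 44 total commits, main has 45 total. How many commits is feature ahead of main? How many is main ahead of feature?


Common ancestor: commit #32
feature commits after divergence: 44 - 32 = 12
main commits after divergence: 45 - 32 = 13
feature is 12 commits ahead of main
main is 13 commits ahead of feature

feature ahead: 12, main ahead: 13


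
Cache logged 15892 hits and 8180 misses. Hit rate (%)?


Formula: hit rate = hits / (hits + misses) * 100
hit rate = 15892 / (15892 + 8180) * 100
hit rate = 15892 / 24072 * 100
hit rate = 66.02%

66.02%


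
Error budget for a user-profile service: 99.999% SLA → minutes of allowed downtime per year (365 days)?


Formula: allowed downtime = period * (100 - SLA) / 100
Period (year (365 days)) = 525600 minutes
Unavailability fraction = (100 - 99.999) / 100
Allowed downtime = 525600 * (100 - 99.999) / 100
Allowed downtime = 5.256 minutes

5.256 minutes


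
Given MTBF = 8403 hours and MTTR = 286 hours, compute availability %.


Availability = MTBF / (MTBF + MTTR)
Availability = 8403 / (8403 + 286)
Availability = 8403 / 8689
Availability = 96.7085%

96.7085%


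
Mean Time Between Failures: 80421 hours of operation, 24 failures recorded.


Formula: MTBF = Total operating time / Number of failures
MTBF = 80421 / 24
MTBF = 3350.88 hours

3350.88 hours


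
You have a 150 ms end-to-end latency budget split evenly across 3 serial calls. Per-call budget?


Formula: per_stage = total_budget / stages
per_stage = 150 / 3
per_stage = 50.0 ms

50.0 ms


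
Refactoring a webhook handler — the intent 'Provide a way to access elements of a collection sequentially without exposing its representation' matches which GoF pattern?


This matches the Iterator pattern

Iterator


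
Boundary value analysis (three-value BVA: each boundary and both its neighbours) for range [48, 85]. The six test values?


Range: [48, 85]
Boundaries: just below min, min, min+1, max-1, max, just above max
Values: [47, 48, 49, 84, 85, 86]

[47, 48, 49, 84, 85, 86]


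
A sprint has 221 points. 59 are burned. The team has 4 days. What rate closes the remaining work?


Formula: Required rate = Remaining points / Days left
Remaining = 221 - 59 = 162 points
Required rate = 162 / 4 = 40.5 points/day

40.5 points/day


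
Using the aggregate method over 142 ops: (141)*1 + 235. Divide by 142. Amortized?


Formula: Amortized cost = Total cost / Operations
Total cost = (141 * 1) + (1 * 235)
Total cost = 141 + 235 = 376
Amortized = 376 / 142 = 2.6479

2.6479


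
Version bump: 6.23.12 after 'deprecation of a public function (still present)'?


Current: 6.23.12
Change category: 'deprecation of a public function (still present)' → minor bump
SemVer rule: minor bump → increment MINOR, reset PATCH to 0 (MAJOR unchanged)
New: 6.24.0

6.24.0


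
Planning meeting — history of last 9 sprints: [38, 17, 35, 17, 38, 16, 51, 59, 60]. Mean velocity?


Formula: Avg velocity = Total points / Number of sprints
Points: [38, 17, 35, 17, 38, 16, 51, 59, 60]
Sum = 38 + 17 + 35 + 17 + 38 + 16 + 51 + 59 + 60 = 331
Avg velocity = 331 / 9 = 36.78 points/sprint

36.78 points/sprint


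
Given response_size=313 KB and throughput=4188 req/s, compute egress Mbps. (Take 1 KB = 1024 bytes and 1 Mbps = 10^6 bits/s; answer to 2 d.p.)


Formula: Mbps = payload_bytes * RPS * 8 / 1e6
Payload per request = 313 KB = 313 * 1024 = 320512 bytes
Total bytes/sec = 320512 * 4188 = 1342304256
Total bits/sec = 1342304256 * 8 = 10738434048
Mbps = 10738434048 / 1e6 = 10738.43

10738.43 Mbps


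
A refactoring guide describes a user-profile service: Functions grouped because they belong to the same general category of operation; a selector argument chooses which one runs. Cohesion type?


Reasoning: Grouped by category of activity, not by data or sequence
Type: Logical cohesion

Logical cohesion


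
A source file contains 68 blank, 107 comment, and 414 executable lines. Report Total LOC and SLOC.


Total LOC = blank + comment + code
Total LOC = 68 + 107 + 414 = 589
SLOC (source only) = code = 414

Total LOC: 589, SLOC: 414


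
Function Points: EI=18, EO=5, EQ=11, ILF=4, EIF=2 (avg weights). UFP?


UFP = EI*4 + EO*5 + EQ*4 + ILF*10 + EIF*7
UFP = 18*4 + 5*5 + 11*4 + 4*10 + 2*7
UFP = 72 + 25 + 44 + 40 + 14
UFP = 195

195


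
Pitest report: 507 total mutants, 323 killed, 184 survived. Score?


Mutation score = killed / total * 100
Mutation score = 323 / 507 * 100
Mutation score = 63.71%

63.71%


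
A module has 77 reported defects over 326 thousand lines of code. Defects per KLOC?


Defect density = defects / KLOC
Defect density = 77 / 326
Defect density = 0.236 defects/KLOC

0.236 defects/KLOC


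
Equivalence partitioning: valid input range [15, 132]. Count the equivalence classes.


Valid range: [15, 132]
Class 1: x < 15 — invalid
Class 2: 15 ≤ x ≤ 132 — valid
Class 3: x > 132 — invalid
Total equivalence classes: 3

3 equivalence classes


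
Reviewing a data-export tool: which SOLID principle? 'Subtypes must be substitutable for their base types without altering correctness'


This describes the Liskov Substitution Principle (LSP)

Liskov Substitution Principle (LSP)


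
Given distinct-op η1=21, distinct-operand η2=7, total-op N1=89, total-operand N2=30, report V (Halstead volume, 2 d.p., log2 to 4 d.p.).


Formula: V = N * log2(η), where N = N1 + N2 and η = η1 + η2
η = 21 + 7 = 28
N = 89 + 30 = 119
log2(28) ≈ 4.8074
V = 119 * 4.8074 = 572.08

572.08


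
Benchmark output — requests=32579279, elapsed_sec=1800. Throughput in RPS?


Formula: throughput = requests / seconds
throughput = 32579279 / 1800
throughput = 18099.6 requests/second

18099.6 requests/second


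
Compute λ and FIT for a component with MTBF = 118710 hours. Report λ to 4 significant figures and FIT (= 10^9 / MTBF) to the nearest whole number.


Formula: λ = 1 / MTBF; FIT = λ × 1e9 = 1e9 / MTBF
λ = 1 / 118710 ≈ 8.424e-06 failures/hour
FIT = 1e9 / 118710 ≈ 8424 failures per 1e9 hours (nearest whole number)

λ = 8.424e-06 /h, FIT = 8424


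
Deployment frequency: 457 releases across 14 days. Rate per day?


Formula: deployments per day = releases / days
= 457 / 14
= 32.643 deploys/day
(equivalently, 228.5 deploys/week)

32.643 deploys/day


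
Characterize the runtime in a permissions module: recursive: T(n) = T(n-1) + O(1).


Reasoning: linear recursion with constant work per frame
Complexity: O(n)

O(n)


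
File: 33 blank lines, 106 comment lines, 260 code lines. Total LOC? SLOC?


Total LOC = blank + comment + code
Total LOC = 33 + 106 + 260 = 399
SLOC (source only) = code = 260

Total LOC: 399, SLOC: 260


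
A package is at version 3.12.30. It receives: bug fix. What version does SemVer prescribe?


Current: 3.12.30
Change category: 'bug fix' → patch bump
SemVer rule: patch bump → increment PATCH (MAJOR and MINOR unchanged)
New: 3.12.31

3.12.31


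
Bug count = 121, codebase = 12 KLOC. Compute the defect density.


Defect density = defects / KLOC
Defect density = 121 / 12
Defect density = 10.083 defects/KLOC

10.083 defects/KLOC


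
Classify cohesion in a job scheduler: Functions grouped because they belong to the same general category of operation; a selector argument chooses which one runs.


Reasoning: Grouped by category of activity, not by data or sequence
Type: Logical cohesion

Logical cohesion


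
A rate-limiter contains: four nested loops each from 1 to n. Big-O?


Reasoning: four levels of nesting
Complexity: O(n^4)

O(n^4)


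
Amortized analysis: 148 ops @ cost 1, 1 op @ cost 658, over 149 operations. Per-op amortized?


Formula: Amortized cost = Total cost / Operations
Total cost = (148 * 1) + (1 * 658)
Total cost = 148 + 658 = 806
Amortized = 806 / 149 = 5.4094

5.4094


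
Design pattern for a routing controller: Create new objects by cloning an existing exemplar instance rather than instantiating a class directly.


This matches the Prototype pattern

Prototype


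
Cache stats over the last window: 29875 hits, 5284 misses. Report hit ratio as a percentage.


Formula: hit rate = hits / (hits + misses) * 100
hit rate = 29875 / (29875 + 5284) * 100
hit rate = 29875 / 35159 * 100
hit rate = 84.97%

84.97%


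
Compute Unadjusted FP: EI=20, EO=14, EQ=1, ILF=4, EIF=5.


UFP = EI*4 + EO*5 + EQ*4 + ILF*10 + EIF*7
UFP = 20*4 + 14*5 + 1*4 + 4*10 + 5*7
UFP = 80 + 70 + 4 + 40 + 35
UFP = 229

229


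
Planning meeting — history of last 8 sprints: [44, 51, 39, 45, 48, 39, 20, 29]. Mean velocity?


Formula: Avg velocity = Total points / Number of sprints
Points: [44, 51, 39, 45, 48, 39, 20, 29]
Sum = 44 + 51 + 39 + 45 + 48 + 39 + 20 + 29 = 315
Avg velocity = 315 / 8 = 39.38 points/sprint

39.38 points/sprint


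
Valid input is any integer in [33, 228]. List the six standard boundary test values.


Range: [33, 228]
Boundaries: just below min, min, min+1, max-1, max, just above max
Values: [32, 33, 34, 227, 228, 229]

[32, 33, 34, 227, 228, 229]


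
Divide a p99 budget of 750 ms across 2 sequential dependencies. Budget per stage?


Formula: per_stage = total_budget / stages
per_stage = 750 / 2
per_stage = 375.0 ms

375.0 ms


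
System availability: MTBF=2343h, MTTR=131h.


Availability = MTBF / (MTBF + MTTR)
Availability = 2343 / (2343 + 131)
Availability = 2343 / 2474
Availability = 94.7049%

94.7049%


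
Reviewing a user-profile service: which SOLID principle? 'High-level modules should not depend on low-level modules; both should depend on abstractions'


This describes the Dependency Inversion Principle (DIP)

Dependency Inversion Principle (DIP)


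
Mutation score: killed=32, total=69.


Mutation score = killed / total * 100
Mutation score = 32 / 69 * 100
Mutation score = 46.38%

46.38%


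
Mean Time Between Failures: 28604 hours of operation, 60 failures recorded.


Formula: MTBF = Total operating time / Number of failures
MTBF = 28604 / 60
MTBF = 476.73 hours

476.73 hours


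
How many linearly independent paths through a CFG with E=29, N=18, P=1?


Formula: V(G) = E - N + 2P
V(G) = 29 - 18 + 2*1
V(G) = 11 + 2
V(G) = 13

13


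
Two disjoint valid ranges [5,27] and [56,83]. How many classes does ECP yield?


Valid ranges: [5,27] and [56,83]
Class 1: x < 5 — invalid
Class 2: 5 ≤ x ≤ 27 — valid
Class 3: 27 < x < 56 — invalid (gap between ranges)
Class 4: 56 ≤ x ≤ 83 — valid
Class 5: x > 83 — invalid
Total equivalence classes: 5

5 equivalence classes


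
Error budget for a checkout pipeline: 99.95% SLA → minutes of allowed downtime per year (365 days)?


Formula: allowed downtime = period * (100 - SLA) / 100
Period (year (365 days)) = 525600 minutes
Unavailability fraction = (100 - 99.95) / 100
Allowed downtime = 525600 * (100 - 99.95) / 100
Allowed downtime = 262.8 minutes

262.8 minutes


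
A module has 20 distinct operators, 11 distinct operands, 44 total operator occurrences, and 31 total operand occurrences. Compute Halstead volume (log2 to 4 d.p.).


Formula: V = N * log2(η), where N = N1 + N2 and η = η1 + η2
η = 20 + 11 = 31
N = 44 + 31 = 75
log2(31) ≈ 4.9542
V = 75 * 4.9542 = 371.57

371.57


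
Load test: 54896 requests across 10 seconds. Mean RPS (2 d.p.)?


Formula: throughput = requests / seconds
throughput = 54896 / 10
throughput = 5489.6 requests/second

5489.6 requests/second


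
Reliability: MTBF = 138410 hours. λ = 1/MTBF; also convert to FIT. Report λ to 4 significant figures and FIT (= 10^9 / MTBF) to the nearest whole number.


Formula: λ = 1 / MTBF; FIT = λ × 1e9 = 1e9 / MTBF
λ = 1 / 138410 ≈ 7.225e-06 failures/hour
FIT = 1e9 / 138410 ≈ 7225 failures per 1e9 hours (nearest whole number)

λ = 7.225e-06 /h, FIT = 7225


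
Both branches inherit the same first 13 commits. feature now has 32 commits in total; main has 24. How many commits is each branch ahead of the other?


Common ancestor: commit #13
feature commits after divergence: 32 - 13 = 19
main commits after divergence: 24 - 13 = 11
feature is 19 commits ahead of main
main is 11 commits ahead of feature

feature ahead: 19, main ahead: 11


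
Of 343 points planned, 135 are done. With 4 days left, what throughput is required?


Formula: Required rate = Remaining points / Days left
Remaining = 343 - 135 = 208 points
Required rate = 208 / 4 = 52.0 points/day

52.0 points/day


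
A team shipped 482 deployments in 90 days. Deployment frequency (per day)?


Formula: deployments per day = releases / days
= 482 / 90
= 5.356 deploys/day
(equivalently, 37.49 deploys/week)

5.356 deploys/day


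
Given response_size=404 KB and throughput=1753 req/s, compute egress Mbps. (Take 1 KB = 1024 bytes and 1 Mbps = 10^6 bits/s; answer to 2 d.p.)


Formula: Mbps = payload_bytes * RPS * 8 / 1e6
Payload per request = 404 KB = 404 * 1024 = 413696 bytes
Total bytes/sec = 413696 * 1753 = 725209088
Total bits/sec = 725209088 * 8 = 5801672704
Mbps = 5801672704 / 1e6 = 5801.67

5801.67 Mbps


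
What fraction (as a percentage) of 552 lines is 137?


Coverage = covered / total * 100
Coverage = 137 / 552 * 100
Coverage = 24.82%

24.82%


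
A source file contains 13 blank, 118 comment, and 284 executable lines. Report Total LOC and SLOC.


Total LOC = blank + comment + code
Total LOC = 13 + 118 + 284 = 415
SLOC (source only) = code = 284

Total LOC: 415, SLOC: 284


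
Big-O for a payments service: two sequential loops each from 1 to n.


Reasoning: sequential dominates: O(n) + O(n) = O(n)
Complexity: O(n)

O(n)


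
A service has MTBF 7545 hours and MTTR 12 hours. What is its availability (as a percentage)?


Availability = MTBF / (MTBF + MTTR)
Availability = 7545 / (7545 + 12)
Availability = 7545 / 7557
Availability = 99.8412%

99.8412%


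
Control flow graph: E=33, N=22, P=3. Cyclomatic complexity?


Formula: V(G) = E - N + 2P
V(G) = 33 - 22 + 2*3
V(G) = 11 + 6
V(G) = 17

17


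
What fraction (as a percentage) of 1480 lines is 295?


Coverage = covered / total * 100
Coverage = 295 / 1480 * 100
Coverage = 19.93%

19.93%


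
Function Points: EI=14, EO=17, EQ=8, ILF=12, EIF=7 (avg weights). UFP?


UFP = EI*4 + EO*5 + EQ*4 + ILF*10 + EIF*7
UFP = 14*4 + 17*5 + 8*4 + 12*10 + 7*7
UFP = 56 + 85 + 32 + 120 + 49
UFP = 342

342


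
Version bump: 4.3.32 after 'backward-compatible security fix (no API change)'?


Current: 4.3.32
Change category: 'backward-compatible security fix (no API change)' → patch bump
SemVer rule: patch bump → increment PATCH (MAJOR and MINOR unchanged)
New: 4.3.33

4.3.33


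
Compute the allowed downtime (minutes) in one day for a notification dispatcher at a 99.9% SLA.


Formula: allowed downtime = period * (100 - SLA) / 100
Period (day) = 1440 minutes
Unavailability fraction = (100 - 99.9) / 100
Allowed downtime = 1440 * (100 - 99.9) / 100
Allowed downtime = 1.44 minutes

1.44 minutes


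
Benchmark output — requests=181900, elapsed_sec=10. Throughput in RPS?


Formula: throughput = requests / seconds
throughput = 181900 / 10
throughput = 18190.0 requests/second

18190.0 requests/second


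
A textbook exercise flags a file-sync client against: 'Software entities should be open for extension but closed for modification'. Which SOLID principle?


This describes the Open/Closed Principle (OCP)

Open/Closed Principle (OCP)


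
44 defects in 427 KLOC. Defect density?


Defect density = defects / KLOC
Defect density = 44 / 427
Defect density = 0.103 defects/KLOC

0.103 defects/KLOC


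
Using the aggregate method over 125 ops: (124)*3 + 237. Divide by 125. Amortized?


Formula: Amortized cost = Total cost / Operations
Total cost = (124 * 3) + (1 * 237)
Total cost = 372 + 237 = 609
Amortized = 609 / 125 = 4.872

4.872


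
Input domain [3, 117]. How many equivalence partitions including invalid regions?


Valid range: [3, 117]
Class 1: x < 3 — invalid
Class 2: 3 ≤ x ≤ 117 — valid
Class 3: x > 117 — invalid
Total equivalence classes: 3

3 equivalence classes


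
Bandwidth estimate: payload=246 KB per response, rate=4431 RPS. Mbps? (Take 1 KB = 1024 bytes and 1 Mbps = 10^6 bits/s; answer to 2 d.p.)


Formula: Mbps = payload_bytes * RPS * 8 / 1e6
Payload per request = 246 KB = 246 * 1024 = 251904 bytes
Total bytes/sec = 251904 * 4431 = 1116186624
Total bits/sec = 1116186624 * 8 = 8929492992
Mbps = 8929492992 / 1e6 = 8929.49

8929.49 Mbps


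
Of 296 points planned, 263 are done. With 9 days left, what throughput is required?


Formula: Required rate = Remaining points / Days left
Remaining = 296 - 263 = 33 points
Required rate = 33 / 9 = 3.67 points/day

3.67 points/day


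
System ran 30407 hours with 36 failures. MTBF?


Formula: MTBF = Total operating time / Number of failures
MTBF = 30407 / 36
MTBF = 844.64 hours

844.64 hours


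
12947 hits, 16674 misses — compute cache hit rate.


Formula: hit rate = hits / (hits + misses) * 100
hit rate = 12947 / (12947 + 16674) * 100
hit rate = 12947 / 29621 * 100
hit rate = 43.71%

43.71%


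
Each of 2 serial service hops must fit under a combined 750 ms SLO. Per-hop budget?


Formula: per_stage = total_budget / stages
per_stage = 750 / 2
per_stage = 375.0 ms

375.0 ms


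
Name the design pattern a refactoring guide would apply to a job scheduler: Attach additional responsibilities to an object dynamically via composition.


This matches the Decorator pattern

Decorator


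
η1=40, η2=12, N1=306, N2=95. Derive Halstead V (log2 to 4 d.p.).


Formula: V = N * log2(η), where N = N1 + N2 and η = η1 + η2
η = 40 + 12 = 52
N = 306 + 95 = 401
log2(52) ≈ 5.7004
V = 401 * 5.7004 = 2285.86

2285.86


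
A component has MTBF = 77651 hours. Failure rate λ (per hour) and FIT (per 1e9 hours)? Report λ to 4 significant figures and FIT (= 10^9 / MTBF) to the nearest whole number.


Formula: λ = 1 / MTBF; FIT = λ × 1e9 = 1e9 / MTBF
λ = 1 / 77651 ≈ 1.288e-05 failures/hour
FIT = 1e9 / 77651 ≈ 12878 failures per 1e9 hours (nearest whole number)

λ = 1.288e-05 /h, FIT = 12878


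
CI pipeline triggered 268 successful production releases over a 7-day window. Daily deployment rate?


Formula: deployments per day = releases / days
= 268 / 7
= 38.286 deploys/day
(equivalently, 268.0 deploys/week)

38.286 deploys/day


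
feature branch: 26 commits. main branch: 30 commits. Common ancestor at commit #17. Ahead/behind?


Common ancestor: commit #17
feature commits after divergence: 26 - 17 = 9
main commits after divergence: 30 - 17 = 13
feature is 9 commits ahead of main
main is 13 commits ahead of feature

feature ahead: 9, main ahead: 13


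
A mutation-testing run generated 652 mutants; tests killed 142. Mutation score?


Mutation score = killed / total * 100
Mutation score = 142 / 652 * 100
Mutation score = 21.78%

21.78%


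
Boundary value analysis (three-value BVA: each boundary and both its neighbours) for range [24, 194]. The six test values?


Range: [24, 194]
Boundaries: just below min, min, min+1, max-1, max, just above max
Values: [23, 24, 25, 193, 194, 195]

[23, 24, 25, 193, 194, 195]


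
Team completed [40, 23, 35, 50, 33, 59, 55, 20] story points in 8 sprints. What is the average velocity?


Formula: Avg velocity = Total points / Number of sprints
Points: [40, 23, 35, 50, 33, 59, 55, 20]
Sum = 40 + 23 + 35 + 50 + 33 + 59 + 55 + 20 = 315
Avg velocity = 315 / 8 = 39.38 points/sprint

39.38 points/sprint


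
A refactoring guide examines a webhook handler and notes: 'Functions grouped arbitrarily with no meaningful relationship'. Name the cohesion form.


Reasoning: Worst: random grouping
Type: Coincidental cohesion

Coincidental cohesion


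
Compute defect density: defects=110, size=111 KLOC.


Defect density = defects / KLOC
Defect density = 110 / 111
Defect density = 0.991 defects/KLOC

0.991 defects/KLOC


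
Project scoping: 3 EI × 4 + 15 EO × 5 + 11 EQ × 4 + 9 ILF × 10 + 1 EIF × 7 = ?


UFP = EI*4 + EO*5 + EQ*4 + ILF*10 + EIF*7
UFP = 3*4 + 15*5 + 11*4 + 9*10 + 1*7
UFP = 12 + 75 + 44 + 90 + 7
UFP = 228

228


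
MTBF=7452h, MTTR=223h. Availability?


Availability = MTBF / (MTBF + MTTR)
Availability = 7452 / (7452 + 223)
Availability = 7452 / 7675
Availability = 97.0945%

97.0945%


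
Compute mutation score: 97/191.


Mutation score = killed / total * 100
Mutation score = 97 / 191 * 100
Mutation score = 50.79%

50.79%


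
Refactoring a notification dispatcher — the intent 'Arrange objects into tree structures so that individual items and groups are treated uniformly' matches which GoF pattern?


This matches the Composite pattern

Composite


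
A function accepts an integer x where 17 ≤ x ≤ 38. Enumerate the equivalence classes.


Valid range: [17, 38]
Class 1: x < 17 — invalid
Class 2: 17 ≤ x ≤ 38 — valid
Class 3: x > 38 — invalid
Total equivalence classes: 3

3 equivalence classes


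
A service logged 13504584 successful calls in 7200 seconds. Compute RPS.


Formula: throughput = requests / seconds
throughput = 13504584 / 7200
throughput = 1875.64 requests/second

1875.64 requests/second


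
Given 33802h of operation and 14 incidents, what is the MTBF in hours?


Formula: MTBF = Total operating time / Number of failures
MTBF = 33802 / 14
MTBF = 2414.43 hours

2414.43 hours


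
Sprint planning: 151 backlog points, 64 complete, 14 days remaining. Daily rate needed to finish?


Formula: Required rate = Remaining points / Days left
Remaining = 151 - 64 = 87 points
Required rate = 87 / 14 = 6.21 points/day

6.21 points/day


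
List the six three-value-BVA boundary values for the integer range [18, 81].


Range: [18, 81]
Boundaries: just below min, min, min+1, max-1, max, just above max
Values: [17, 18, 19, 80, 81, 82]

[17, 18, 19, 80, 81, 82]


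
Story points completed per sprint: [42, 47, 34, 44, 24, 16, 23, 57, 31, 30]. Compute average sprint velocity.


Formula: Avg velocity = Total points / Number of sprints
Points: [42, 47, 34, 44, 24, 16, 23, 57, 31, 30]
Sum = 42 + 47 + 34 + 44 + 24 + 16 + 23 + 57 + 31 + 30 = 348
Avg velocity = 348 / 10 = 34.8 points/sprint

34.8 points/sprint


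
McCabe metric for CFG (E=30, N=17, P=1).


Formula: V(G) = E - N + 2P
V(G) = 30 - 17 + 2*1
V(G) = 13 + 2
V(G) = 15

15


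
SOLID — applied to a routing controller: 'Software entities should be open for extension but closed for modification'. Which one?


This describes the Open/Closed Principle (OCP)

Open/Closed Principle (OCP)


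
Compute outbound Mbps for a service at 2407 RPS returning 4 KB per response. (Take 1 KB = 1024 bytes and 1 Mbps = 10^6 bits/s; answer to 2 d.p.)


Formula: Mbps = payload_bytes * RPS * 8 / 1e6
Payload per request = 4 KB = 4 * 1024 = 4096 bytes
Total bytes/sec = 4096 * 2407 = 9859072
Total bits/sec = 9859072 * 8 = 78872576
Mbps = 78872576 / 1e6 = 78.87

78.87 Mbps


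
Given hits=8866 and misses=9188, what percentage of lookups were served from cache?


Formula: hit rate = hits / (hits + misses) * 100
hit rate = 8866 / (8866 + 9188) * 100
hit rate = 8866 / 18054 * 100
hit rate = 49.11%

49.11%


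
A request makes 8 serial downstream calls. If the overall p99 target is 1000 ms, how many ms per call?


Formula: per_stage = total_budget / stages
per_stage = 1000 / 8
per_stage = 125.0 ms

125.0 ms


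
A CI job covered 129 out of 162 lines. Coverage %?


Coverage = covered / total * 100
Coverage = 129 / 162 * 100
Coverage = 79.63%

79.63%


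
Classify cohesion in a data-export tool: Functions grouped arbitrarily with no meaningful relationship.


Reasoning: Worst: random grouping
Type: Coincidental cohesion

Coincidental cohesion


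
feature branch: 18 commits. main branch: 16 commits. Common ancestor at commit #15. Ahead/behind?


Common ancestor: commit #15
feature commits after divergence: 18 - 15 = 3
main commits after divergence: 16 - 15 = 1
feature is 3 commits ahead of main
main is 1 commits ahead of feature

feature ahead: 3, main ahead: 1


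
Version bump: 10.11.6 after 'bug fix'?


Current: 10.11.6
Change category: 'bug fix' → patch bump
SemVer rule: patch bump → increment PATCH (MAJOR and MINOR unchanged)
New: 10.11.7

10.11.7


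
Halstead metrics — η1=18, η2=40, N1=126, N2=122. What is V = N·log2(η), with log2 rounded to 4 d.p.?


Formula: V = N * log2(η), where N = N1 + N2 and η = η1 + η2
η = 18 + 40 = 58
N = 126 + 122 = 248
log2(58) ≈ 5.8580
V = 248 * 5.8580 = 1452.78

1452.78


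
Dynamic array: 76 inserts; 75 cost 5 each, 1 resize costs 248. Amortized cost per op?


Formula: Amortized cost = Total cost / Operations
Total cost = (75 * 5) + (1 * 248)
Total cost = 375 + 248 = 623
Amortized = 623 / 76 = 8.1974

8.1974


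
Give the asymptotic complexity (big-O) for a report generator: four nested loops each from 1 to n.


Reasoning: four levels of nesting
Complexity: O(n^4)

O(n^4)


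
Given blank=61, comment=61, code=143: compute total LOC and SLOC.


Total LOC = blank + comment + code
Total LOC = 61 + 61 + 143 = 265
SLOC (source only) = code = 143

Total LOC: 265, SLOC: 143


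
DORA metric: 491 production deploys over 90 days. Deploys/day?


Formula: deployments per day = releases / days
= 491 / 90
= 5.456 deploys/day
(equivalently, 38.19 deploys/week)

5.456 deploys/day


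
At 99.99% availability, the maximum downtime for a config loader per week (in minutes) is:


Formula: allowed downtime = period * (100 - SLA) / 100
Period (week) = 10080 minutes
Unavailability fraction = (100 - 99.99) / 100
Allowed downtime = 10080 * (100 - 99.99) / 100
Allowed downtime = 1.008 minutes

1.008 minutes


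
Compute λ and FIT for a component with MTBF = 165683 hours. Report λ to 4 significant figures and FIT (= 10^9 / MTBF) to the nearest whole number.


Formula: λ = 1 / MTBF; FIT = λ × 1e9 = 1e9 / MTBF
λ = 1 / 165683 ≈ 6.036e-06 failures/hour
FIT = 1e9 / 165683 ≈ 6036 failures per 1e9 hours (nearest whole number)

λ = 6.036e-06 /h, FIT = 6036


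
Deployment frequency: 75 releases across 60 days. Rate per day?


Formula: deployments per day = releases / days
= 75 / 60
= 1.25 deploys/day
(equivalently, 8.75 deploys/week)

1.25 deploys/day


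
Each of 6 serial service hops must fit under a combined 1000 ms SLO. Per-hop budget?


Formula: per_stage = total_budget / stages
per_stage = 1000 / 6
per_stage = 166.67 ms

166.67 ms


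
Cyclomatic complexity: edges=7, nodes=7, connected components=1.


Formula: V(G) = E - N + 2P
V(G) = 7 - 7 + 2*1
V(G) = 0 + 2
V(G) = 2

2


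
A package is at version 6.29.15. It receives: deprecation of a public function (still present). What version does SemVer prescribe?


Current: 6.29.15
Change category: 'deprecation of a public function (still present)' → minor bump
SemVer rule: minor bump → increment MINOR, reset PATCH to 0 (MAJOR unchanged)
New: 6.30.0

6.30.0


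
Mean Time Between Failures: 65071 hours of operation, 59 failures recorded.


Formula: MTBF = Total operating time / Number of failures
MTBF = 65071 / 59
MTBF = 1102.9 hours

1102.9 hours


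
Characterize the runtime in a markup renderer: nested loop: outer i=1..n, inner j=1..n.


Reasoning: n iterations times n iterations
Complexity: O(n^2)

O(n^2)


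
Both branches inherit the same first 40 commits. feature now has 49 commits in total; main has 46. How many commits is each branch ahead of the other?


Common ancestor: commit #40
feature commits after divergence: 49 - 40 = 9
main commits after divergence: 46 - 40 = 6
feature is 9 commits ahead of main
main is 6 commits ahead of feature

feature ahead: 9, main ahead: 6


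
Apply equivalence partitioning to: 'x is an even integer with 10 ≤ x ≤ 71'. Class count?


Constraint: even integers in [10, 71]
Class 1: x < 10 — out-of-range invalid
Class 2: x in [10,71] but odd — wrong type invalid
Class 3: x in [10,71] and even — valid
Class 4: x > 71 — out-of-range invalid
Total equivalence classes: 4

4 equivalence classes


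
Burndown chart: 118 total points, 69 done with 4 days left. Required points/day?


Formula: Required rate = Remaining points / Days left
Remaining = 118 - 69 = 49 points
Required rate = 49 / 4 = 12.25 points/day

12.25 points/day


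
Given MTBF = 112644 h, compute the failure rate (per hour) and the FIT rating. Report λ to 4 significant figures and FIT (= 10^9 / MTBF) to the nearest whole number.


Formula: λ = 1 / MTBF; FIT = λ × 1e9 = 1e9 / MTBF
λ = 1 / 112644 ≈ 8.878e-06 failures/hour
FIT = 1e9 / 112644 ≈ 8878 failures per 1e9 hours (nearest whole number)

λ = 8.878e-06 /h, FIT = 8878


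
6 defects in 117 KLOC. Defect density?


Defect density = defects / KLOC
Defect density = 6 / 117
Defect density = 0.051 defects/KLOC

0.051 defects/KLOC


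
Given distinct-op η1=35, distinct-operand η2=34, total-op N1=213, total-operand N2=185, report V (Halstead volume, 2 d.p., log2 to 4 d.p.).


Formula: V = N * log2(η), where N = N1 + N2 and η = η1 + η2
η = 35 + 34 = 69
N = 213 + 185 = 398
log2(69) ≈ 6.1085
V = 398 * 6.1085 = 2431.18

2431.18


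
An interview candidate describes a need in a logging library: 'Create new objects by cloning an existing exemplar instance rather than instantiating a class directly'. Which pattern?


This matches the Prototype pattern

Prototype


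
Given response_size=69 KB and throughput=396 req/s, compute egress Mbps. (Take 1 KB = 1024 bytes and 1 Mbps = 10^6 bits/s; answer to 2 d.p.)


Formula: Mbps = payload_bytes * RPS * 8 / 1e6
Payload per request = 69 KB = 69 * 1024 = 70656 bytes
Total bytes/sec = 70656 * 396 = 27979776
Total bits/sec = 27979776 * 8 = 223838208
Mbps = 223838208 / 1e6 = 223.84

223.84 Mbps


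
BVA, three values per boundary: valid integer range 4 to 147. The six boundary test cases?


Range: [4, 147]
Boundaries: just below min, min, min+1, max-1, max, just above max
Values: [3, 4, 5, 146, 147, 148]

[3, 4, 5, 146, 147, 148]


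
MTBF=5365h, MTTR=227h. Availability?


Availability = MTBF / (MTBF + MTTR)
Availability = 5365 / (5365 + 227)
Availability = 5365 / 5592
Availability = 95.9406%

95.9406%


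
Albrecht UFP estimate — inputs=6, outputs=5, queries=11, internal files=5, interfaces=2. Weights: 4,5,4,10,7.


UFP = EI*4 + EO*5 + EQ*4 + ILF*10 + EIF*7
UFP = 6*4 + 5*5 + 11*4 + 5*10 + 2*7
UFP = 24 + 25 + 44 + 50 + 14
UFP = 157

157


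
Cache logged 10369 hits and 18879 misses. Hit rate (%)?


Formula: hit rate = hits / (hits + misses) * 100
hit rate = 10369 / (10369 + 18879) * 100
hit rate = 10369 / 29248 * 100
hit rate = 35.45%

35.45%


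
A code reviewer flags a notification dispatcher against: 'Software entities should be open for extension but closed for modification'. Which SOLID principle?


This describes the Open/Closed Principle (OCP)

Open/Closed Principle (OCP)


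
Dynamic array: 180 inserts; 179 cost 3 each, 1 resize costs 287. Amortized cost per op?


Formula: Amortized cost = Total cost / Operations
Total cost = (179 * 3) + (1 * 287)
Total cost = 537 + 287 = 824
Amortized = 824 / 180 = 4.5778

4.5778


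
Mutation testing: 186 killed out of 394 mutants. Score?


Mutation score = killed / total * 100
Mutation score = 186 / 394 * 100
Mutation score = 47.21%

47.21%


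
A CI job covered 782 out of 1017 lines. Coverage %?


Coverage = covered / total * 100
Coverage = 782 / 1017 * 100
Coverage = 76.89%

76.89%


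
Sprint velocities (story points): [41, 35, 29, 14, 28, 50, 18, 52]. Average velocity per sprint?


Formula: Avg velocity = Total points / Number of sprints
Points: [41, 35, 29, 14, 28, 50, 18, 52]
Sum = 41 + 35 + 29 + 14 + 28 + 50 + 18 + 52 = 267
Avg velocity = 267 / 8 = 33.38 points/sprint

33.38 points/sprint


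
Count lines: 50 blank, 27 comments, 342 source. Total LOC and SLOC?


Total LOC = blank + comment + code
Total LOC = 50 + 27 + 342 = 419
SLOC (source only) = code = 342

Total LOC: 419, SLOC: 342


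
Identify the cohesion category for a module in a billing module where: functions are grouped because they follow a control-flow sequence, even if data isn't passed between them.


Reasoning: Grouped by order of execution within a routine, not by data flow
Type: Procedural cohesion

Procedural cohesion


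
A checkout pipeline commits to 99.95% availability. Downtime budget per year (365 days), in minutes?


Formula: allowed downtime = period * (100 - SLA) / 100
Period (year (365 days)) = 525600 minutes
Unavailability fraction = (100 - 99.95) / 100
Allowed downtime = 525600 * (100 - 99.95) / 100
Allowed downtime = 262.8 minutes

262.8 minutes


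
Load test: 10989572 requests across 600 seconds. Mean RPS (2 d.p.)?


Formula: throughput = requests / seconds
throughput = 10989572 / 600
throughput = 18315.95 requests/second

18315.95 requests/second


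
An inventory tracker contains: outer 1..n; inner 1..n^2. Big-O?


Reasoning: n times n^2
Complexity: O(n^3)

O(n^3)


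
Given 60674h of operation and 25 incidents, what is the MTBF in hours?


Formula: MTBF = Total operating time / Number of failures
MTBF = 60674 / 25
MTBF = 2426.96 hours

2426.96 hours


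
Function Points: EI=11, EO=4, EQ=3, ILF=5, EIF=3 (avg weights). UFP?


UFP = EI*4 + EO*5 + EQ*4 + ILF*10 + EIF*7
UFP = 11*4 + 4*5 + 3*4 + 5*10 + 3*7
UFP = 44 + 20 + 12 + 50 + 21
UFP = 147

147


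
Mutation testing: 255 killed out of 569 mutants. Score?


Mutation score = killed / total * 100
Mutation score = 255 / 569 * 100
Mutation score = 44.82%

44.82%


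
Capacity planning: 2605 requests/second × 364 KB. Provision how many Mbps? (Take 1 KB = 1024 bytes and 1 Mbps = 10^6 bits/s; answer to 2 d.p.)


Formula: Mbps = payload_bytes * RPS * 8 / 1e6
Payload per request = 364 KB = 364 * 1024 = 372736 bytes
Total bytes/sec = 372736 * 2605 = 970977280
Total bits/sec = 970977280 * 8 = 7767818240
Mbps = 7767818240 / 1e6 = 7767.82

7767.82 Mbps


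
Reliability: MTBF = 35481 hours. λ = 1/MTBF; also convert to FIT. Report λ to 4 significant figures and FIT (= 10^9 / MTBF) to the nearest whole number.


Formula: λ = 1 / MTBF; FIT = λ × 1e9 = 1e9 / MTBF
λ = 1 / 35481 ≈ 2.818e-05 failures/hour
FIT = 1e9 / 35481 ≈ 28184 failures per 1e9 hours (nearest whole number)

λ = 2.818e-05 /h, FIT = 28184


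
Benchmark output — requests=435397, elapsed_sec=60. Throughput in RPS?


Formula: throughput = requests / seconds
throughput = 435397 / 60
throughput = 7256.62 requests/second

7256.62 requests/second


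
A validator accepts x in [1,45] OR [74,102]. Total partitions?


Valid ranges: [1,45] and [74,102]
Class 1: x < 1 — invalid
Class 2: 1 ≤ x ≤ 45 — valid
Class 3: 45 < x < 74 — invalid (gap between ranges)
Class 4: 74 ≤ x ≤ 102 — valid
Class 5: x > 102 — invalid
Total equivalence classes: 5

5 equivalence classes


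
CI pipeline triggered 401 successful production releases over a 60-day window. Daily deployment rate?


Formula: deployments per day = releases / days
= 401 / 60
= 6.683 deploys/day
(equivalently, 46.78 deploys/week)

6.683 deploys/day


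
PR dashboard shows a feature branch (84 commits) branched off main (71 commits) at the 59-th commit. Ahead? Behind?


Common ancestor: commit #59
feature commits after divergence: 84 - 59 = 25
main commits after divergence: 71 - 59 = 12
feature is 25 commits ahead of main
main is 12 commits ahead of feature

feature ahead: 25, main ahead: 12


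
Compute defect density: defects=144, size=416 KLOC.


Defect density = defects / KLOC
Defect density = 144 / 416
Defect density = 0.346 defects/KLOC

0.346 defects/KLOC


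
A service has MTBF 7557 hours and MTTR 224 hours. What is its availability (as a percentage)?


Availability = MTBF / (MTBF + MTTR)
Availability = 7557 / (7557 + 224)
Availability = 7557 / 7781
Availability = 97.1212%

97.1212%


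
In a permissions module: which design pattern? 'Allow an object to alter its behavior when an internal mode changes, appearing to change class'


This matches the State pattern

State


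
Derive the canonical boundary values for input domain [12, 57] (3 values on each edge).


Range: [12, 57]
Boundaries: just below min, min, min+1, max-1, max, just above max
Values: [11, 12, 13, 56, 57, 58]

[11, 12, 13, 56, 57, 58]


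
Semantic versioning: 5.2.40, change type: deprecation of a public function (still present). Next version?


Current: 5.2.40
Change category: 'deprecation of a public function (still present)' → minor bump
SemVer rule: minor bump → increment MINOR, reset PATCH to 0 (MAJOR unchanged)
New: 5.3.0

5.3.0


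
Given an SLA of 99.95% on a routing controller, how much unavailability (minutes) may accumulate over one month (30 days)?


Formula: allowed downtime = period * (100 - SLA) / 100
Period (month (30 days)) = 43200 minutes
Unavailability fraction = (100 - 99.95) / 100
Allowed downtime = 43200 * (100 - 99.95) / 100
Allowed downtime = 21.6 minutes

21.6 minutes


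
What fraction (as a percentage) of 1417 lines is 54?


Coverage = covered / total * 100
Coverage = 54 / 1417 * 100
Coverage = 3.81%

3.81%


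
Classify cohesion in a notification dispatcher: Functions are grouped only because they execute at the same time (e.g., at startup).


Reasoning: Related by timing only
Type: Temporal cohesion

Temporal cohesion


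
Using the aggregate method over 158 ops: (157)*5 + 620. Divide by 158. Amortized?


Formula: Amortized cost = Total cost / Operations
Total cost = (157 * 5) + (1 * 620)
Total cost = 785 + 620 = 1405
Amortized = 1405 / 158 = 8.8924

8.8924


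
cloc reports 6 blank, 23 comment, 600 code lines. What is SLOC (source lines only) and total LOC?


Total LOC = blank + comment + code
Total LOC = 6 + 23 + 600 = 629
SLOC (source only) = code = 600

Total LOC: 629, SLOC: 600


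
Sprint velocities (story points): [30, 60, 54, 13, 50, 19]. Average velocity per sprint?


Formula: Avg velocity = Total points / Number of sprints
Points: [30, 60, 54, 13, 50, 19]
Sum = 30 + 60 + 54 + 13 + 50 + 19 = 226
Avg velocity = 226 / 6 = 37.67 points/sprint

37.67 points/sprint


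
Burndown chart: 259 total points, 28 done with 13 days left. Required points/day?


Formula: Required rate = Remaining points / Days left
Remaining = 259 - 28 = 231 points
Required rate = 231 / 13 = 17.77 points/day

17.77 points/day


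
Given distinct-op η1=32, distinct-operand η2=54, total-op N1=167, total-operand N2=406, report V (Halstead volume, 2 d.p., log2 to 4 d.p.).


Formula: V = N * log2(η), where N = N1 + N2 and η = η1 + η2
η = 32 + 54 = 86
N = 167 + 406 = 573
log2(86) ≈ 6.4263
V = 573 * 6.4263 = 3682.27

3682.27


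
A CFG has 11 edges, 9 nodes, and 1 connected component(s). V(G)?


Formula: V(G) = E - N + 2P
V(G) = 11 - 9 + 2*1
V(G) = 2 + 2
V(G) = 4

4


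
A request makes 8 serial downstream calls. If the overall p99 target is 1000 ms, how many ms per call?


Formula: per_stage = total_budget / stages
per_stage = 1000 / 8
per_stage = 125.0 ms

125.0 ms
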